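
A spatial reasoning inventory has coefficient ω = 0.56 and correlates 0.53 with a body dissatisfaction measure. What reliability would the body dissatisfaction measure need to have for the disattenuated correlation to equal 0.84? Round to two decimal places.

0.71

r_true = r_obs / √(r_xx · r_yy) ⇒ 0.84 = 0.53 / √(0.56 · r_yy).
√(0.56 · r_yy) = 0.53 / 0.84 = 0.6310; 0.56 · r_yy = 0.3982; r_yy = 0.3982 / 0.56 ≈ 0.71.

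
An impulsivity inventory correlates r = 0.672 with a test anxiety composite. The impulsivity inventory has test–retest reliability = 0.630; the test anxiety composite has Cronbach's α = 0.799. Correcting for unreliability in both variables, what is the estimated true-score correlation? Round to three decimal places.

r_true = r_obs / √(r_xx · r_yy) = 0.672 / √(0.630 × 0.799) = 0.672 / √0.503370 = 0.672 / 0.7095 ≈ 0.947.

0.947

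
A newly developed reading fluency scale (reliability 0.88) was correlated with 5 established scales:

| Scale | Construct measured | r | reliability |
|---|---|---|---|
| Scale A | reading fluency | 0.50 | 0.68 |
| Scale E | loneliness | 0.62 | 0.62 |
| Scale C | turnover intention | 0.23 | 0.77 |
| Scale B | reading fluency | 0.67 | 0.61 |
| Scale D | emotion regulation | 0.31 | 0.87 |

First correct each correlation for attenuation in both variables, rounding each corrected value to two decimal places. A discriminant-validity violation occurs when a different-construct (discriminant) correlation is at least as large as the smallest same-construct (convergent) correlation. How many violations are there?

1

Disattenuated r (r / √(r_scale · r_new)):
  Scale A (conv): 0.50 / √(0.68·0.88) = 0.65
  Scale E (disc): 0.62 / √(0.62·0.88) = 0.84
  Scale C (disc): 0.23 / √(0.77·0.88) = 0.28
  Scale B (conv): 0.67 / √(0.61·0.88) = 0.91
  Scale D (disc): 0.31 / √(0.87·0.88) = 0.35
Smallest convergent = 0.65. Discriminant values: 0.84, 0.28, 0.35; count ≥ 0.65 → 1.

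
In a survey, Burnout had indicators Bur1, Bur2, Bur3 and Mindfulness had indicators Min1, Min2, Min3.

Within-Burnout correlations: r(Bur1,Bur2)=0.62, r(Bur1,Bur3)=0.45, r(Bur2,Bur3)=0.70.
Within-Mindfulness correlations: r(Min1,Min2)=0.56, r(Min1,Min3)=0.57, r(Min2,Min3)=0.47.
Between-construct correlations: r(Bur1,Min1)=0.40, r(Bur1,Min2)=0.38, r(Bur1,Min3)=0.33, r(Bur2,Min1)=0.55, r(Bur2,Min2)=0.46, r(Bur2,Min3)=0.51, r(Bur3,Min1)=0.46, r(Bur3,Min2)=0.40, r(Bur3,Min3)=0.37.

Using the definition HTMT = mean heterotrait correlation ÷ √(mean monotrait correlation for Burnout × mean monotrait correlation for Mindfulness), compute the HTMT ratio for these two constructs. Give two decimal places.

Between-construct mean = 3.86/9 = 0.4289.
Mean within-Bur = 1.77/3 = 0.5900; mean within-Min = 1.60/3 = 0.5333.
Geometric mean = √(0.5900 × 0.5333) = 0.5609.
HTMT = 0.4289 / 0.5609 = 0.76.

0.76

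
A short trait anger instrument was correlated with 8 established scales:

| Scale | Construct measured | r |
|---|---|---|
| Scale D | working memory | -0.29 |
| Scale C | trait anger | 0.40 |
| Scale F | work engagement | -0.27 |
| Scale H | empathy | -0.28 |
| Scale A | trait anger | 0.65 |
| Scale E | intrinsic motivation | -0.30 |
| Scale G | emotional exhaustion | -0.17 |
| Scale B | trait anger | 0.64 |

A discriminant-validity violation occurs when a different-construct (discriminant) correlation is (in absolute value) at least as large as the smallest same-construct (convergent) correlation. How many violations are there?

0

Convergent (same construct = trait anger): Scale C, Scale A, Scale B.
Smallest convergent = 0.40. Discriminant |r|: 0.29, 0.27, 0.28, 0.30, 0.17; count ≥ 0.40 → 0.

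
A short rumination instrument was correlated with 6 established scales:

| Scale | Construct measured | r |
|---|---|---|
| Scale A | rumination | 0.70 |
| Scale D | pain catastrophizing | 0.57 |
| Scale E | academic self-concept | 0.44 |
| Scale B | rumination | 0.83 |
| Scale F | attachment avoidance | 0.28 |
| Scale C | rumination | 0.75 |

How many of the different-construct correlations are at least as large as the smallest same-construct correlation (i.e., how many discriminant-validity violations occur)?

Convergent (same construct = rumination): Scale A, Scale B, Scale C.
Smallest convergent = 0.70. Discriminant values: 0.57, 0.44, 0.28; count ≥ 0.70 → 0.

0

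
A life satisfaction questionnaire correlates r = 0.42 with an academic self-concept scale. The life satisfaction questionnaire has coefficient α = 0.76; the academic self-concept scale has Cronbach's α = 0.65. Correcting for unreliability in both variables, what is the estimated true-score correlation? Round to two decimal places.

0.60

r_true = r_obs / √(r_xx · r_yy) = 0.42 / √(0.76 × 0.65) = 0.42 / √0.4940 = 0.42 / 0.7029 ≈ 0.60.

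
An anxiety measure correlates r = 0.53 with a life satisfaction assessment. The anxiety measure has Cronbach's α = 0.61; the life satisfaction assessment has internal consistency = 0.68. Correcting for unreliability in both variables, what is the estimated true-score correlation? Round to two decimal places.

0.82

r_true = r_obs / √(r_xx · r_yy) = 0.53 / √(0.61 × 0.68) = 0.53 / √0.4148 = 0.53 / 0.6440 ≈ 0.82.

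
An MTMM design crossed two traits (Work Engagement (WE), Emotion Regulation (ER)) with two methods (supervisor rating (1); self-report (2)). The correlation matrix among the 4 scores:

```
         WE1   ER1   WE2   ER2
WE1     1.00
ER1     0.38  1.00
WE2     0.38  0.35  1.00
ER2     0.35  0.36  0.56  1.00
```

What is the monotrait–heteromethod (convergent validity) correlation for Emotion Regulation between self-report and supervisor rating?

Same trait (ER), different methods: r(ER2, ER1) = 0.36.

0.36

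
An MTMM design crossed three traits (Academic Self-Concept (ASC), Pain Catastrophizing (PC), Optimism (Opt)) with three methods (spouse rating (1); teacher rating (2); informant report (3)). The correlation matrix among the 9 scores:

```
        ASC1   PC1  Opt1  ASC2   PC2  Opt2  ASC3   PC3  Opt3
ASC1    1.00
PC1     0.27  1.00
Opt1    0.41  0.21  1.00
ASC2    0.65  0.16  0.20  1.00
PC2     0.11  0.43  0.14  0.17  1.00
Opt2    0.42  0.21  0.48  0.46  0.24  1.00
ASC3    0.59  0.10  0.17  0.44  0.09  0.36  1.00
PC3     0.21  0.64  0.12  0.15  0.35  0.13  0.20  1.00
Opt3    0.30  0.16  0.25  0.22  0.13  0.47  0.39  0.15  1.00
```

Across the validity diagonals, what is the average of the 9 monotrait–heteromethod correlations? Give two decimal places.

0.48

Convergent values: 0.65, 0.59, 0.44, 0.43, 0.64, 0.35, 0.48, 0.25, 0.47; mean = 4.30/9 = 0.48.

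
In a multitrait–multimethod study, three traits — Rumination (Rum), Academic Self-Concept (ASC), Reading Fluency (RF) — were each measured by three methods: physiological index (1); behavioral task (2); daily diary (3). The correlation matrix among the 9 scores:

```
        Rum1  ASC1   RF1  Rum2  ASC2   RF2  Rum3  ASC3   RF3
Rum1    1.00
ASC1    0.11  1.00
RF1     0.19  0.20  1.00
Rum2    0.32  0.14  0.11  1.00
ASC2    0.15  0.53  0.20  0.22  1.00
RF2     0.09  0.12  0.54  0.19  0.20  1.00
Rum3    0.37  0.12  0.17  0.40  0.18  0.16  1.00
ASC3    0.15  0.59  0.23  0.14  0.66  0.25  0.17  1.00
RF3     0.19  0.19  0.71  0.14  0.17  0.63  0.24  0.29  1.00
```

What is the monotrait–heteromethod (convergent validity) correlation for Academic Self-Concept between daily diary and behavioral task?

Same trait (ASC), different methods: r(ASC3, ASC2) = 0.66.

0.66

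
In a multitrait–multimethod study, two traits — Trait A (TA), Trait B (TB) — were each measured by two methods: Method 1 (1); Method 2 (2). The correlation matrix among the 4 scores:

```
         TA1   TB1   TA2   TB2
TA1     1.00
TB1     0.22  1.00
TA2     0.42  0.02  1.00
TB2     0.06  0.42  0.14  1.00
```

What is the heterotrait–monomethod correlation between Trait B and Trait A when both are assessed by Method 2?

0.14

Different traits, same method: r(TB2, TA2) = 0.14.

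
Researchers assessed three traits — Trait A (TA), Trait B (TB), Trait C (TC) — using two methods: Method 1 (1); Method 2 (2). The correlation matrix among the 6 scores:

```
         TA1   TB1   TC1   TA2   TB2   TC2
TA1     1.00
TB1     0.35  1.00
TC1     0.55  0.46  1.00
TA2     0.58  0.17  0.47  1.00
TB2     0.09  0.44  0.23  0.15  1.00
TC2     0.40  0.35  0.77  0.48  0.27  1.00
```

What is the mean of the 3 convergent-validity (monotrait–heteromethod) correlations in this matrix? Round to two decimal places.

Convergent values: 0.58, 0.44, 0.77; mean = 1.79/3 = 0.60.

0.60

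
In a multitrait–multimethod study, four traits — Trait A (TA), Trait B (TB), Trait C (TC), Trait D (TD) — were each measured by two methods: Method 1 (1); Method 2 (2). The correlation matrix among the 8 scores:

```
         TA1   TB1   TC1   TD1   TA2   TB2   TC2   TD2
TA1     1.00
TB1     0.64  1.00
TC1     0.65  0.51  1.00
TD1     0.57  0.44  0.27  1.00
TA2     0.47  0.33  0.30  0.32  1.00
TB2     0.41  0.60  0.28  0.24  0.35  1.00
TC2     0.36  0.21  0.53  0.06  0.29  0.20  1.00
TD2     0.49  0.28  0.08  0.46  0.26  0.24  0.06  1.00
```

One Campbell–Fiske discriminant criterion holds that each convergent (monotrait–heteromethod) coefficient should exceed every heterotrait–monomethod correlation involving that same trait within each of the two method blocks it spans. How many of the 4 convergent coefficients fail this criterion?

4

Each convergent coefficient versus the relevant comparison correlations:
TA (methods 1·2): 0.47 vs {0.64, 0.35, 0.65, 0.29, 0.57, 0.26} → fail.
TB (methods 1·2): 0.60 vs {0.64, 0.35, 0.51, 0.20, 0.44, 0.24} → fail.
TC (methods 1·2): 0.53 vs {0.65, 0.29, 0.51, 0.20, 0.27, 0.06} → fail.
TD (methods 1·2): 0.46 vs {0.57, 0.26, 0.44, 0.24, 0.27, 0.06} → fail.
4 of 4 fail.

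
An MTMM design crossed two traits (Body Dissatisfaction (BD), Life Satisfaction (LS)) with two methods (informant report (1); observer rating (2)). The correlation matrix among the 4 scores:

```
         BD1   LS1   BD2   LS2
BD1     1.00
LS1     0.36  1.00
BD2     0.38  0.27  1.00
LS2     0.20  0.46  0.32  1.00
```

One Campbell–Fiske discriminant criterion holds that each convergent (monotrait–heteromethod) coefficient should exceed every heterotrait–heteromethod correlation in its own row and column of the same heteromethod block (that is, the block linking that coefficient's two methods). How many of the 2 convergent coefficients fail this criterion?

Each convergent coefficient versus the relevant comparison correlations:
BD (methods 1·2): 0.38 vs {0.20, 0.27} → pass.
LS (methods 1·2): 0.46 vs {0.27, 0.20} → pass.
0 of 2 fail.

0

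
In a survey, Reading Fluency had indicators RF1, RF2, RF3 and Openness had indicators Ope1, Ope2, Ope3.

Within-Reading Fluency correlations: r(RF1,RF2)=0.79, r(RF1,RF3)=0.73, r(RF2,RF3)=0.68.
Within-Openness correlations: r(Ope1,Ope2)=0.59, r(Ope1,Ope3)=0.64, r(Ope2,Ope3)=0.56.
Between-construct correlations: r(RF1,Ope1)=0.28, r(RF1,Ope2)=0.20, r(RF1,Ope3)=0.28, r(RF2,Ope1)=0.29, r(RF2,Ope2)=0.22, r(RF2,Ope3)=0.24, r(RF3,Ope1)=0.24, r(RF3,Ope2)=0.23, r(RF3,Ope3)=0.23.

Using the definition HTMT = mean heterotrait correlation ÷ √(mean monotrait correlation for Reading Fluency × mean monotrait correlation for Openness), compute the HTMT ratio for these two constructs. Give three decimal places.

0.371

Between-construct mean = 2.21/9 = 0.2456.
Mean within-RF = 2.20/3 = 0.7333; mean within-Ope = 1.79/3 = 0.5967.
Geometric mean = √(0.7333 × 0.5967) = 0.6615.
HTMT = 0.2456 / 0.6615 = 0.371.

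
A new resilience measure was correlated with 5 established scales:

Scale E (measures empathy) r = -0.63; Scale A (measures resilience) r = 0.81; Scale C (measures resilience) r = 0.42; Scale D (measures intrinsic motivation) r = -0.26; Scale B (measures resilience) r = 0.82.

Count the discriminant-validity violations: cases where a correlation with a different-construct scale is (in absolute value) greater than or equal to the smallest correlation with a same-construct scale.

1

Convergent (same construct = resilience): Scale A, Scale C, Scale B.
Smallest convergent = 0.42. Discriminant |r|: 0.63, 0.26; count ≥ 0.42 → 1.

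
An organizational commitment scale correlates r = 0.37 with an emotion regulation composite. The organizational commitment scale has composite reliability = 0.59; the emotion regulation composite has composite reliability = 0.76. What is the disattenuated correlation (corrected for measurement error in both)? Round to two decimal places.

0.55

r_true = r_obs / √(r_xx · r_yy) = 0.37 / √(0.59 × 0.76) = 0.37 / √0.4484 = 0.37 / 0.6696 ≈ 0.55.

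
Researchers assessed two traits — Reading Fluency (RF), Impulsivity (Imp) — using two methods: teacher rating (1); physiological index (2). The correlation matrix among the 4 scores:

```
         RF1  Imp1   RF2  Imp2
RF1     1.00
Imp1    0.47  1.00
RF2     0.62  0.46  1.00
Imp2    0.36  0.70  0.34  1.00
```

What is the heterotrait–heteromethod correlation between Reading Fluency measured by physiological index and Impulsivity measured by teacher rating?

0.46

Different traits and methods: r(RF2, Imp1) = 0.46.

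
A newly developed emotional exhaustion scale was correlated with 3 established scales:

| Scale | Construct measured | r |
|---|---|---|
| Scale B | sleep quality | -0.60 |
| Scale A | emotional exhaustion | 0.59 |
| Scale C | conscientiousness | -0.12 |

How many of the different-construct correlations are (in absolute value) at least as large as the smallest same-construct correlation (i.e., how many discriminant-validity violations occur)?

1

Convergent (same construct = emotional exhaustion): Scale A.
Smallest convergent = 0.59. Discriminant |r|: 0.60, 0.12; count ≥ 0.59 → 1.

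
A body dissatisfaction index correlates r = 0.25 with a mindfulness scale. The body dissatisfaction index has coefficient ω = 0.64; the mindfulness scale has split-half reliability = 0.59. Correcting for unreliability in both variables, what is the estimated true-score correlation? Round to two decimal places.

r_true = r_obs / √(r_xx · r_yy) = 0.25 / √(0.64 × 0.59) = 0.25 / √0.3776 = 0.25 / 0.6145 ≈ 0.41.

0.41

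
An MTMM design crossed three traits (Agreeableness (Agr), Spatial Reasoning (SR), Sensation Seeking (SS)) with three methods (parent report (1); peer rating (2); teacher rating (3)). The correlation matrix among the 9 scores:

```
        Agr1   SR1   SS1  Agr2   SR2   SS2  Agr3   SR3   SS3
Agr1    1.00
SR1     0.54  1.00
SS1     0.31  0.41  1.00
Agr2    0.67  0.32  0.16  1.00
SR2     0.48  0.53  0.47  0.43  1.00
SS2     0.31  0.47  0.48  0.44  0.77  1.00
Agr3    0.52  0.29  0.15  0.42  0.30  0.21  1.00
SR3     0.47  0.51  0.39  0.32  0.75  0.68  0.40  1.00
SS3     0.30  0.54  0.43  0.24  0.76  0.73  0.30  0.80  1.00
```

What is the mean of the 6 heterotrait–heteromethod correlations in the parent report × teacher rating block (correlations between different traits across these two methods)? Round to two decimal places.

0.36

HTHM values (method 1 × method 3): 0.47, 0.30, 0.29, 0.54, 0.15, 0.39; mean = 2.14/6 = 0.36.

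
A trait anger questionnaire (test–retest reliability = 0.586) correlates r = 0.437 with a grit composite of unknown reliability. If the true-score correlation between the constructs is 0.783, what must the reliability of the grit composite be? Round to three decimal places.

0.532

r_true = r_obs / √(r_xx · r_yy) ⇒ 0.783 = 0.437 / √(0.586 · r_yy).
√(0.586 · r_yy) = 0.437 / 0.783 = 0.5581; 0.586 · r_yy = 0.3115; r_yy = 0.3115 / 0.586 ≈ 0.532.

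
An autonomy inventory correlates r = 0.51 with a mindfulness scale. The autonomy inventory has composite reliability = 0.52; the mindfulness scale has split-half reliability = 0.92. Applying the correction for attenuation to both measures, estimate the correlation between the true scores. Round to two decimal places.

0.74

r_true = r_obs / √(r_xx · r_yy) = 0.51 / √(0.52 × 0.92) = 0.51 / √0.4784 = 0.51 / 0.6917 ≈ 0.74.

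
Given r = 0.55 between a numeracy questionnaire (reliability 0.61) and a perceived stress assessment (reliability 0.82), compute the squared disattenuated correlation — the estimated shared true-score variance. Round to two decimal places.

0.60

Disattenuated r = 0.55 / √(0.61 × 0.82) = 0.55 / 0.7072 = 0.7777.
Shared true-score variance = 0.7777² = 0.6048 ≈ 0.60.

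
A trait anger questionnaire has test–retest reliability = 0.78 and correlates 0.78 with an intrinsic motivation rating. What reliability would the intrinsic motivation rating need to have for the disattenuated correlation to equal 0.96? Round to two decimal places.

0.85

r_true = r_obs / √(r_xx · r_yy) ⇒ 0.96 = 0.78 / √(0.78 · r_yy).
√(0.78 · r_yy) = 0.78 / 0.96 = 0.8125; 0.78 · r_yy = 0.6602; r_yy = 0.6602 / 0.78 ≈ 0.85.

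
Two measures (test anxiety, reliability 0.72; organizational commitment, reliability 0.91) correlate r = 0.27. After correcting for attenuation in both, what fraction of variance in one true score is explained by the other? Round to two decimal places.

0.11

Disattenuated r = 0.27 / √(0.72 × 0.91) = 0.27 / 0.8094 = 0.3336.
Shared true-score variance = 0.3336² = 0.1113 ≈ 0.11.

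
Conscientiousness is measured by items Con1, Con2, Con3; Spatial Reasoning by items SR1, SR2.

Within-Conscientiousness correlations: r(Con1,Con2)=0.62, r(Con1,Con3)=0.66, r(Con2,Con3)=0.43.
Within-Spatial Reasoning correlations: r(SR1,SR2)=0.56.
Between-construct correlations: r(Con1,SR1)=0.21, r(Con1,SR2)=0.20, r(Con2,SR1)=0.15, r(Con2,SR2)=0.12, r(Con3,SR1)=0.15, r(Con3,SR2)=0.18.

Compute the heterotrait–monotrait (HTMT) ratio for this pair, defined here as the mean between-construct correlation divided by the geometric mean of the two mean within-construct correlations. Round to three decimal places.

0.298

Between-construct mean = 1.01/6 = 0.1683.
Mean within-Con = 1.71/3 = 0.5700; mean within-SR = 0.56/1 = 0.5600.
Geometric mean = √(0.5700 × 0.5600) = 0.5650.
HTMT = 0.1683 / 0.5650 = 0.298.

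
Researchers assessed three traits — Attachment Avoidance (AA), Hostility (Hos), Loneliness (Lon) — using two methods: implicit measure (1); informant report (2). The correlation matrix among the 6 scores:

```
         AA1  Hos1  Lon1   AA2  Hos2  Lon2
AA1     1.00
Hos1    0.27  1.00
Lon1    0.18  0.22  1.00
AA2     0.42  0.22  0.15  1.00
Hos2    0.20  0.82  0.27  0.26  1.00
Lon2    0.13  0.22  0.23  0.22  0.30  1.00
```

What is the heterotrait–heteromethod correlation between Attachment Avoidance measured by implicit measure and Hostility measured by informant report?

0.20

Different traits and methods: r(AA1, Hos2) = 0.20.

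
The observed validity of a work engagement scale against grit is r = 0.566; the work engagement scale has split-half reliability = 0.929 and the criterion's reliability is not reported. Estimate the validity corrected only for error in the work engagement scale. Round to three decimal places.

Single correction: r_c = r_obs / √r_xx = 0.566 / √0.929 = 0.566 / 0.9638 ≈ 0.587.

0.587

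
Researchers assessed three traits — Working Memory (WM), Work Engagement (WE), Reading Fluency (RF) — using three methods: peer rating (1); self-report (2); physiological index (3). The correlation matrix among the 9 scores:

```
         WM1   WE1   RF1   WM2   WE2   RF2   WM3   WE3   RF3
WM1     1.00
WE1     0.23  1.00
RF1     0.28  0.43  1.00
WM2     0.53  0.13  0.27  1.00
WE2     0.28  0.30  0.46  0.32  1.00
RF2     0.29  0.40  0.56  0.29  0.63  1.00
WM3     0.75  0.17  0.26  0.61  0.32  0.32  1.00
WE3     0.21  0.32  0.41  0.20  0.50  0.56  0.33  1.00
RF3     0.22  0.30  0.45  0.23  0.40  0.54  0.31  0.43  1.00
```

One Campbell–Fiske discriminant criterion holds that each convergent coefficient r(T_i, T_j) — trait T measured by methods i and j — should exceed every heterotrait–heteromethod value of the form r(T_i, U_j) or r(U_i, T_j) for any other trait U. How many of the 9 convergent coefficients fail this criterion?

Convergent coefficients and their comparison sets:
WM (methods 1·2): 0.53 vs {0.28, 0.13, 0.29, 0.27} → pass.
WM (methods 1·3): 0.75 vs {0.21, 0.17, 0.22, 0.26} → pass.
WM (methods 2·3): 0.61 vs {0.20, 0.32, 0.23, 0.32} → pass.
WE (methods 1·2): 0.30 vs {0.13, 0.28, 0.40, 0.46} → fail.
WE (methods 1·3): 0.32 vs {0.17, 0.21, 0.30, 0.41} → fail.
WE (methods 2·3): 0.50 vs {0.32, 0.20, 0.40, 0.56} → fail.
RF (methods 1·2): 0.56 vs {0.27, 0.29, 0.46, 0.40} → pass.
RF (methods 1·3): 0.45 vs {0.26, 0.22, 0.41, 0.30} → pass.
RF (methods 2·3): 0.54 vs {0.32, 0.23, 0.56, 0.40} → fail.
4 of 9 fail.

4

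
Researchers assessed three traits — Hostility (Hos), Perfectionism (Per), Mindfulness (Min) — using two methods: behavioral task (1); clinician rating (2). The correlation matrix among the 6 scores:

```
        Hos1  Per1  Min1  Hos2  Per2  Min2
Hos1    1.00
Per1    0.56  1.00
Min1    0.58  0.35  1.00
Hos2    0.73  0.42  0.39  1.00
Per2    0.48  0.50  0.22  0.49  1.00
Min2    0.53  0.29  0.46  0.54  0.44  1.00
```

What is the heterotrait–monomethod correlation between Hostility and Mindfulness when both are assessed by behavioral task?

Different traits, same method: r(Hos1, Min1) = 0.58.

0.58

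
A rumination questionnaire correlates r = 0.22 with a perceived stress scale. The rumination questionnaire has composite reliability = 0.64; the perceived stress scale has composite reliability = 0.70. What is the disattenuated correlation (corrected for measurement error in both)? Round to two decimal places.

0.33

r_true = r_obs / √(r_xx · r_yy) = 0.22 / √(0.64 × 0.70) = 0.22 / √0.4480 = 0.22 / 0.6693 ≈ 0.33.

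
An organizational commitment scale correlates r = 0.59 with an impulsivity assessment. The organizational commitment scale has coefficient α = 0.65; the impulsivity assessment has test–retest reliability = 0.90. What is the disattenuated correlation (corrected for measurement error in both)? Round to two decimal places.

0.77

r_true = r_obs / √(r_xx · r_yy) = 0.59 / √(0.65 × 0.90) = 0.59 / √0.5850 = 0.59 / 0.7649 ≈ 0.77.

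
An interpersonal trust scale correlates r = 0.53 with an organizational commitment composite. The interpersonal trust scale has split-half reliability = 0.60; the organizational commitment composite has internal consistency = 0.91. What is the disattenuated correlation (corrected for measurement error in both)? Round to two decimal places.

0.72

r_true = r_obs / √(r_xx · r_yy) = 0.53 / √(0.60 × 0.91) = 0.53 / √0.5460 = 0.53 / 0.7389 ≈ 0.72.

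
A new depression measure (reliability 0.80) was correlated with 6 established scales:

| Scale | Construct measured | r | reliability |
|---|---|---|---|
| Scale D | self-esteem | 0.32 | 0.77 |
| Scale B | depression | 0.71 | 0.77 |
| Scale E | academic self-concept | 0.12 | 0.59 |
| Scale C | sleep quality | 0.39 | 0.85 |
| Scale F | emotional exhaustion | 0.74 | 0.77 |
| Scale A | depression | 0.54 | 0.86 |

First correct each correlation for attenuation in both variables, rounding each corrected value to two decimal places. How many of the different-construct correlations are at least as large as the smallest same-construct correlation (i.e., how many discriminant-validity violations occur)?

1

Disattenuated r (r / √(r_scale · r_new)):
  Scale D (disc): 0.32 / √(0.77·0.80) = 0.41
  Scale B (conv): 0.71 / √(0.77·0.80) = 0.90
  Scale E (disc): 0.12 / √(0.59·0.80) = 0.17
  Scale C (disc): 0.39 / √(0.85·0.80) = 0.47
  Scale F (disc): 0.74 / √(0.77·0.80) = 0.94
  Scale A (conv): 0.54 / √(0.86·0.80) = 0.65
Smallest convergent = 0.65. Discriminant values: 0.41, 0.17, 0.47, 0.94; count ≥ 0.65 → 1.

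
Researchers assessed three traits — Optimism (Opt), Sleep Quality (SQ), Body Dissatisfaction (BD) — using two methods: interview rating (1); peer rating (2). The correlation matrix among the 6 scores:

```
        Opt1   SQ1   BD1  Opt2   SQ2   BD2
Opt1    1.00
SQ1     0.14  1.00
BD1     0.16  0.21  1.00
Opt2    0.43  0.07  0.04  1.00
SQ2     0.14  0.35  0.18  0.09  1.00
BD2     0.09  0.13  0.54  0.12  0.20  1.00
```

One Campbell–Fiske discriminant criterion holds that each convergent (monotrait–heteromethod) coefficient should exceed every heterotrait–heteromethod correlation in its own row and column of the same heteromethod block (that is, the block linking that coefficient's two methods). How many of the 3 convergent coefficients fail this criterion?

Convergent coefficients and their comparison sets:
Opt (methods 1·2): 0.43 vs {0.14, 0.07, 0.09, 0.04} → pass.
SQ (methods 1·2): 0.35 vs {0.07, 0.14, 0.13, 0.18} → pass.
BD (methods 1·2): 0.54 vs {0.04, 0.09, 0.18, 0.13} → pass.
0 of 3 fail.

0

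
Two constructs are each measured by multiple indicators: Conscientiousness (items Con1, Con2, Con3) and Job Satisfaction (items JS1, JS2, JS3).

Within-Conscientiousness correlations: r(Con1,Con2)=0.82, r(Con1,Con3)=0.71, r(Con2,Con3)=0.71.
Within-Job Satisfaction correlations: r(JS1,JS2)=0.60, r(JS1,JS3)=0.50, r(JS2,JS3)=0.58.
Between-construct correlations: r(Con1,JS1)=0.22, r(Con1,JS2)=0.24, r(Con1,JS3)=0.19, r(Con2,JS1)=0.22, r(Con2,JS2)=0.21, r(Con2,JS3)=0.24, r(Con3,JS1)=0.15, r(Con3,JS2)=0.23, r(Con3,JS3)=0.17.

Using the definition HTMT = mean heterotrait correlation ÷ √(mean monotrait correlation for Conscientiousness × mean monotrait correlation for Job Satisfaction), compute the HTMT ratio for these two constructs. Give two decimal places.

Mean heterotrait r = 1.87/9 = 0.2078.
Mean within-Con = 2.24/3 = 0.7467; mean within-JS = 1.68/3 = 0.5600.
Geometric mean = √(0.7467 × 0.5600) = 0.6466.
HTMT = 0.2078 / 0.6466 = 0.32.

0.32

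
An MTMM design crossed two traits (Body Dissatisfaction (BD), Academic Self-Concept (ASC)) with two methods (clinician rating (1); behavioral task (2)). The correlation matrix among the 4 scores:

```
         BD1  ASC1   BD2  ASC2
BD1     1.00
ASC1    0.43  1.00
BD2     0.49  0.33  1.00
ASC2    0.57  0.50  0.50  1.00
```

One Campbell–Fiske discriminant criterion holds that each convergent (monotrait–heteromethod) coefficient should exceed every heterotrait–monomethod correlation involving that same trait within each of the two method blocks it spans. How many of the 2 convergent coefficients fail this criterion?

Checking each validity diagonal entry against its comparison values:
BD (methods 1·2): 0.49 vs {0.43, 0.50} → fail.
ASC (methods 1·2): 0.50 vs {0.43, 0.50} → fail.
2 of 2 fail.

2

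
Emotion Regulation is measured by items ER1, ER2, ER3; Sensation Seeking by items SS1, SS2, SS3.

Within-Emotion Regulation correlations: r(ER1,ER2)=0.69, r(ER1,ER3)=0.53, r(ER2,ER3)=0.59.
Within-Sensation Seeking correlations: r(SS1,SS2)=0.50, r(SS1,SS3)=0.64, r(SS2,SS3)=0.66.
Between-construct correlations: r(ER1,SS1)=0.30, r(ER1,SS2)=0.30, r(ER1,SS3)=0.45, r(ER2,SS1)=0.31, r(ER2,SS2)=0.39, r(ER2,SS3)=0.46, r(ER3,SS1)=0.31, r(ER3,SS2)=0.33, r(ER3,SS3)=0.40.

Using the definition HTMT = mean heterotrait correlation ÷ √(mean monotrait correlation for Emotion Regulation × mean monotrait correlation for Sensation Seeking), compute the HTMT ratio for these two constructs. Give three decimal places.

0.600

Between-construct mean = 3.25/9 = 0.3611.
Mean within-ER = 1.81/3 = 0.6033; mean within-SS = 1.80/3 = 0.6000.
Geometric mean = √(0.6033 × 0.6000) = 0.6016.
HTMT = 0.3611 / 0.6016 = 0.600.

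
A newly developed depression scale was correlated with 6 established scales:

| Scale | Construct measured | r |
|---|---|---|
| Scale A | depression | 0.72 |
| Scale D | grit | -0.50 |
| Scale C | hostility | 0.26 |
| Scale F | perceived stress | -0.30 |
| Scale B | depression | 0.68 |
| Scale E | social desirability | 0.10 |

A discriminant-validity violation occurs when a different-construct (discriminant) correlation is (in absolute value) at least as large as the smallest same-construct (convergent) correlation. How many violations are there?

Convergent (same construct = depression): Scale A, Scale B.
Smallest convergent = 0.68. Discriminant |r|: 0.50, 0.26, 0.30, 0.10; count ≥ 0.68 → 0.

0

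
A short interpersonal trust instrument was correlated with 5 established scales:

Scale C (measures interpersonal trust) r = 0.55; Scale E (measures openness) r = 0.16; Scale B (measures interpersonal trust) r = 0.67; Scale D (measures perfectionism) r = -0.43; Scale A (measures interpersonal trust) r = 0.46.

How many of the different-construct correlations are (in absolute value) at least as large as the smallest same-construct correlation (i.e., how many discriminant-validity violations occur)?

0

Convergent (same construct = interpersonal trust): Scale C, Scale B, Scale A.
Smallest convergent = 0.46. Discriminant |r|: 0.16, 0.43; count ≥ 0.46 → 0.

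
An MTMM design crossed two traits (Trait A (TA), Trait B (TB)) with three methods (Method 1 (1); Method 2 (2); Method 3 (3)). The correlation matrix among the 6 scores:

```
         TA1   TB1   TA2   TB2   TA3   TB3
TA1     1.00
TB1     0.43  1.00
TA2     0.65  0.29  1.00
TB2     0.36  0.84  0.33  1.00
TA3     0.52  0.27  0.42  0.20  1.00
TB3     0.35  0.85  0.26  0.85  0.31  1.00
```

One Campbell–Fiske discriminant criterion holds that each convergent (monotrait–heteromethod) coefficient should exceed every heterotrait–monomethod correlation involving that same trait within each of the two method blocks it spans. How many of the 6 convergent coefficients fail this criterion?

0

Convergent coefficients and their comparison sets:
TA (methods 1·2): 0.65 vs {0.43, 0.33} → pass.
TA (methods 1·3): 0.52 vs {0.43, 0.31} → pass.
TA (methods 2·3): 0.42 vs {0.33, 0.31} → pass.
TB (methods 1·2): 0.84 vs {0.43, 0.33} → pass.
TB (methods 1·3): 0.85 vs {0.43, 0.31} → pass.
TB (methods 2·3): 0.85 vs {0.33, 0.31} → pass.
0 of 6 fail.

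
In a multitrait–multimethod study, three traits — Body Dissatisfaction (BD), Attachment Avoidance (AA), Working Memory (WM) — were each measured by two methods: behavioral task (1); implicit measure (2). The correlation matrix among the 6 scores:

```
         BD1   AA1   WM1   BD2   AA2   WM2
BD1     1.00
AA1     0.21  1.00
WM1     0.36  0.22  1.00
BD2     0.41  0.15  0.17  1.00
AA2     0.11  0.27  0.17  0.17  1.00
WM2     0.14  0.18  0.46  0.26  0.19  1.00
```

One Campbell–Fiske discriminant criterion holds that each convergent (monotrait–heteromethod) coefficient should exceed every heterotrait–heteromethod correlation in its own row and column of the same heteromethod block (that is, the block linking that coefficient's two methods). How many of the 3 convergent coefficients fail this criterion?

Convergent coefficients and their comparison sets:
BD (methods 1·2): 0.41 vs {0.11, 0.15, 0.14, 0.17} → pass.
AA (methods 1·2): 0.27 vs {0.15, 0.11, 0.18, 0.17} → pass.
WM (methods 1·2): 0.46 vs {0.17, 0.14, 0.17, 0.18} → pass.
0 of 3 fail.

0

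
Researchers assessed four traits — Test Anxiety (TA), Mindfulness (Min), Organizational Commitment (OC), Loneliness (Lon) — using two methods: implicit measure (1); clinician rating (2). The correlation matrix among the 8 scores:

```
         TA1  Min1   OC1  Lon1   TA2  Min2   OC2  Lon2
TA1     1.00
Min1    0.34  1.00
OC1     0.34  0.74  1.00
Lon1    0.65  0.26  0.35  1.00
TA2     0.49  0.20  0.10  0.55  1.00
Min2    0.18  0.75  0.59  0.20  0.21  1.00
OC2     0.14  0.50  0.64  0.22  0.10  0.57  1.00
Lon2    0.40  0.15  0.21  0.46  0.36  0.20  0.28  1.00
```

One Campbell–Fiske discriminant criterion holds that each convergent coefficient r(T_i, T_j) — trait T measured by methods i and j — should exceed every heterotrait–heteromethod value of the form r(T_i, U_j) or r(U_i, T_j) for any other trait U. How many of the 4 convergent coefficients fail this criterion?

Convergent coefficients and their comparison sets:
TA (methods 1·2): 0.49 vs {0.18, 0.20, 0.14, 0.10, 0.40, 0.55} → fail.
Min (methods 1·2): 0.75 vs {0.20, 0.18, 0.50, 0.59, 0.15, 0.20} → pass.
OC (methods 1·2): 0.64 vs {0.10, 0.14, 0.59, 0.50, 0.21, 0.22} → pass.
Lon (methods 1·2): 0.46 vs {0.55, 0.40, 0.20, 0.15, 0.22, 0.21} → fail.
2 of 4 fail.

2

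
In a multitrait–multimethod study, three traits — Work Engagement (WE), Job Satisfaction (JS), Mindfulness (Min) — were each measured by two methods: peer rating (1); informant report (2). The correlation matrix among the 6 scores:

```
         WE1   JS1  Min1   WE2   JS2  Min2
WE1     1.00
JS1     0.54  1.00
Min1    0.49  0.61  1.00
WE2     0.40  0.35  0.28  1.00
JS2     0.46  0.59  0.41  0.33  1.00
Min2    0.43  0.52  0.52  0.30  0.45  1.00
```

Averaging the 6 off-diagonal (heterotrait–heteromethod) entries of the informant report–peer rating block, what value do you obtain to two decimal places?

HTHM values (method 2 × method 1): 0.35, 0.28, 0.46, 0.41, 0.43, 0.52; mean = 2.45/6 = 0.41.

0.41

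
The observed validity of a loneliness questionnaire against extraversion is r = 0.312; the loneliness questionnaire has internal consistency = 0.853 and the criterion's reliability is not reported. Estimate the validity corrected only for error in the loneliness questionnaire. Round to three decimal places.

Single correction: r_c = r_obs / √r_xx = 0.312 / √0.853 = 0.312 / 0.9236 ≈ 0.338.

0.338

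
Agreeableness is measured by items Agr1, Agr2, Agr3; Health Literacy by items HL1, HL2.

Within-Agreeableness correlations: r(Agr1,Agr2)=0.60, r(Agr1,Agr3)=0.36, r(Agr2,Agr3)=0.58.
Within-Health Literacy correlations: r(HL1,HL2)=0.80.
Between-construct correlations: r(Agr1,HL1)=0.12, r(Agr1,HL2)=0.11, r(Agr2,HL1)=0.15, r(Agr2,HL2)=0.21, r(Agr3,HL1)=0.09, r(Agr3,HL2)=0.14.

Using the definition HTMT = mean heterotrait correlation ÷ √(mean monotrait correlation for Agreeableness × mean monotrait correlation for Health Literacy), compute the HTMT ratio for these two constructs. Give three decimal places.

0.213

Mean between = 0.82/6 = 0.1367.
Mean within-Agr = 1.54/3 = 0.5133; mean within-HL = 0.80/1 = 0.8000.
Geometric mean = √(0.5133 × 0.8000) = 0.6408.
HTMT = 0.1367 / 0.6408 = 0.213.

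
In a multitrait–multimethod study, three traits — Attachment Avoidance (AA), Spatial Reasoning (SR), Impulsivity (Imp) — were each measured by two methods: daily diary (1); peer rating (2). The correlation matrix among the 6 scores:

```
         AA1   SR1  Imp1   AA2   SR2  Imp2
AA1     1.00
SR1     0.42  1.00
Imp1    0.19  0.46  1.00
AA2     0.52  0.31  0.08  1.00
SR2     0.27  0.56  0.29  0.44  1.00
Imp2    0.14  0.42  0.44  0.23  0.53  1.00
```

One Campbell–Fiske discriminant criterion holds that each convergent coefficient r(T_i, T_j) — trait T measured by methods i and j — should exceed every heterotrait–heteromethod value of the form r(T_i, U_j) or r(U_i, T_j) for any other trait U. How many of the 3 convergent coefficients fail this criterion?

0

Each convergent coefficient versus the relevant comparison correlations:
AA (methods 1·2): 0.52 vs {0.27, 0.31, 0.14, 0.08} → pass.
SR (methods 1·2): 0.56 vs {0.31, 0.27, 0.42, 0.29} → pass.
Imp (methods 1·2): 0.44 vs {0.08, 0.14, 0.29, 0.42} → pass.
0 of 3 fail.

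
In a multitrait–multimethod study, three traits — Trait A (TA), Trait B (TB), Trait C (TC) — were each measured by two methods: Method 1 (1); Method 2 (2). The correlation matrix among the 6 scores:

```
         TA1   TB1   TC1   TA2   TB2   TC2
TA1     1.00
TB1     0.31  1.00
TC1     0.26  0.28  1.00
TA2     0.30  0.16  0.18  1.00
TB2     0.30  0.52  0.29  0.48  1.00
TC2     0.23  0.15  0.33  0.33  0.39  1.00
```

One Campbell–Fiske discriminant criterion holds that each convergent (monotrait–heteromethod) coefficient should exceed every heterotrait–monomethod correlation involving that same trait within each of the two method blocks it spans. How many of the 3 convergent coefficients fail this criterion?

Each convergent coefficient versus the relevant comparison correlations:
TA (methods 1·2): 0.30 vs {0.31, 0.48, 0.26, 0.33} → fail.
TB (methods 1·2): 0.52 vs {0.31, 0.48, 0.28, 0.39} → pass.
TC (methods 1·2): 0.33 vs {0.26, 0.33, 0.28, 0.39} → fail.
2 of 3 fail.

2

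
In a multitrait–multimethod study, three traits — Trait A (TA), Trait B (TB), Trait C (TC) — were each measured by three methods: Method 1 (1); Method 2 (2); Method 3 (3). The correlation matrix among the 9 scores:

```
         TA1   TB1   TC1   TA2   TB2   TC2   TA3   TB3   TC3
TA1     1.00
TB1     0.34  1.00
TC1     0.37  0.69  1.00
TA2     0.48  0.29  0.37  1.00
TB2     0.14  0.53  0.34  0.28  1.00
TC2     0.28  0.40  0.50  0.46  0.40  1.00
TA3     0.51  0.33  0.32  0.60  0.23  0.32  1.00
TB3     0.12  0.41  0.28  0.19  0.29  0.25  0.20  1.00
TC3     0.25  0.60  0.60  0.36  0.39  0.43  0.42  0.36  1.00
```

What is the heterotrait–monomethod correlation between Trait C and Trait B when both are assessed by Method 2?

Different traits, same method: r(TC2, TB2) = 0.40.

0.40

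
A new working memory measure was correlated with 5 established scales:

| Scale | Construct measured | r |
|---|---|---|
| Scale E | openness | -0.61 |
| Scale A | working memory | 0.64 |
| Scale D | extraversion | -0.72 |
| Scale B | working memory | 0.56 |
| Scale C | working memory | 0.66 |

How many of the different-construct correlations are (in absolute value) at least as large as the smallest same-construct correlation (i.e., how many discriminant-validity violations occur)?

2

Convergent (same construct = working memory): Scale A, Scale B, Scale C.
Smallest convergent = 0.56. Discriminant |r|: 0.61, 0.72; count ≥ 0.56 → 2.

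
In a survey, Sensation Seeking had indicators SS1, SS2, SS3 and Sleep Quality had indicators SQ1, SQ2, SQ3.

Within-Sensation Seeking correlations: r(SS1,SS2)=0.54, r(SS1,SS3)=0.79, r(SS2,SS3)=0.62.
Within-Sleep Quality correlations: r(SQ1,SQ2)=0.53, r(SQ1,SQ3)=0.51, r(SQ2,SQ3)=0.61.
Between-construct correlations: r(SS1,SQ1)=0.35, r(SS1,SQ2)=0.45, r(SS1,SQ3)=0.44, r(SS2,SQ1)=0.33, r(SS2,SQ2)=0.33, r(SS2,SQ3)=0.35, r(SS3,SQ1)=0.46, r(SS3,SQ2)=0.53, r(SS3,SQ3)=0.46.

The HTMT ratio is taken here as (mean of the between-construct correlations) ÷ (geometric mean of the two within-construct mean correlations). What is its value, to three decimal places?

Between-construct mean = 3.70/9 = 0.4111.
Mean within-SS = 1.95/3 = 0.6500; mean within-SQ = 1.65/3 = 0.5500.
Geometric mean = √(0.6500 × 0.5500) = 0.5979.
HTMT = 0.4111 / 0.5979 = 0.688.

0.688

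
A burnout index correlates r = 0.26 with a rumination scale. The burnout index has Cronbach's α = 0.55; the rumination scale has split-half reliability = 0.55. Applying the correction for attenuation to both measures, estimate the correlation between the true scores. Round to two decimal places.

r_true = r_obs / √(r_xx · r_yy) = 0.26 / √(0.55 × 0.55) = 0.26 / √0.3025 = 0.26 / 0.5500 ≈ 0.47.

0.47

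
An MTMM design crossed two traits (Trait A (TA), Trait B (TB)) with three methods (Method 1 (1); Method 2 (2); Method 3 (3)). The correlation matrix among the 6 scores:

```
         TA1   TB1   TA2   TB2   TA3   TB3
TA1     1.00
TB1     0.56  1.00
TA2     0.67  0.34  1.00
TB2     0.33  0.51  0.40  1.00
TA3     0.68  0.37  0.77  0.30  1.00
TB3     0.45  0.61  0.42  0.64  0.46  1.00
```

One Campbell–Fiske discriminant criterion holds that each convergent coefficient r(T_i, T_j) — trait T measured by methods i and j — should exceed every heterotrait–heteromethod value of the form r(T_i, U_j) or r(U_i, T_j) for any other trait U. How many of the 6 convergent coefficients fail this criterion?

0

Each convergent coefficient versus the relevant comparison correlations:
TA (methods 1·2): 0.67 vs {0.33, 0.34} → pass.
TA (methods 1·3): 0.68 vs {0.45, 0.37} → pass.
TA (methods 2·3): 0.77 vs {0.42, 0.30} → pass.
TB (methods 1·2): 0.51 vs {0.34, 0.33} → pass.
TB (methods 1·3): 0.61 vs {0.37, 0.45} → pass.
TB (methods 2·3): 0.64 vs {0.30, 0.42} → pass.
0 of 6 fail.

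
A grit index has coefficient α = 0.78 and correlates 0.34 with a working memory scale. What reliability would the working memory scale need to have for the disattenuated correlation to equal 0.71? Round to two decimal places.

0.29

r_true = r_obs / √(r_xx · r_yy) ⇒ 0.71 = 0.34 / √(0.78 · r_yy).
√(0.78 · r_yy) = 0.34 / 0.71 = 0.4789; 0.78 · r_yy = 0.2293; r_yy = 0.2293 / 0.78 ≈ 0.29.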